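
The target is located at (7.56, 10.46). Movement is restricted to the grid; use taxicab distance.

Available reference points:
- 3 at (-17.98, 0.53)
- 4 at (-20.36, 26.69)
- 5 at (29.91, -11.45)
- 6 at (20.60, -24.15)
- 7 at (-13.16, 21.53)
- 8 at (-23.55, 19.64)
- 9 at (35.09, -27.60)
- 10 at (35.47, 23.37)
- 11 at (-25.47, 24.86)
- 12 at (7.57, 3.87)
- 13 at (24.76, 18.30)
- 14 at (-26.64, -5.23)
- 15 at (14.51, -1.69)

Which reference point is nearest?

12

Distances from (7.56, 10.46):
3: 35.47
4: 44.15
5: 44.26
6: 47.65
7: 31.79
8: 40.29
9: 65.59
10: 40.82
11: 47.43
12: 6.60
13: 25.04
14: 49.89
15: 19.10
Minimum: 12 at 6.60.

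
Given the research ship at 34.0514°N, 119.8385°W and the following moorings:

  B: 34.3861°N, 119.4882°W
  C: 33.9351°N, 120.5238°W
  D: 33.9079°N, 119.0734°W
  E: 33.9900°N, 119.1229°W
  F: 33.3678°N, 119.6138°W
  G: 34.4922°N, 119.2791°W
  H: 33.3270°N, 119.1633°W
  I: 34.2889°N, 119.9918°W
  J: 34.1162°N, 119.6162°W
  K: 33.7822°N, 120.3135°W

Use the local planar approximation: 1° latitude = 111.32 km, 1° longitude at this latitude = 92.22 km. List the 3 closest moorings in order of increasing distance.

Distances from 34.0514°N, 119.8385°W:
B: √((0.3347·111.32)² + (0.3503·92.22)²) = √(1388.218476 + 1043.591445) = 49.3134 km
C: √((-0.1163·111.32)² + (-0.6853·92.22)²) = √(167.612277 + 3994.033465) = 64.5108 km
D: √((-0.1435·111.32)² + (0.7651·92.22)²) = √(255.182094 + 4978.363911) = 72.3433 km
E: √((-0.0614·111.32)² + (0.7156·92.22)²) = √(46.717881 + 4355.027478) = 66.3457 km
F: √((-0.6836·111.32)² + (0.2247·92.22)²) = √(5790.959177 + 429.394404) = 78.8692 km
G: √((0.4408·111.32)² + (0.5594·92.22)²) = √(2407.850768 + 2661.308125) = 71.1980 km
H: √((-0.7244·111.32)² + (0.6752·92.22)²) = √(6502.843146 + 3877.172315) = 101.8824 km
I: √((0.2375·111.32)² + (-0.1533·92.22)²) = √(698.994282 + 199.863986) = 29.9810 km
J: √((0.0648·111.32)² + (0.2223·92.22)²) = √(52.035102 + 420.270746) = 21.7326 km
K: √((-0.2692·111.32)² + (-0.4750·92.22)²) = √(898.041706 + 1918.834220) = 53.0742 km
Sorted: J (21.7326 km) < I (29.9810 km) < B (49.3134 km) < K (53.0742 km) < C (64.5108 km) < …

J, I, B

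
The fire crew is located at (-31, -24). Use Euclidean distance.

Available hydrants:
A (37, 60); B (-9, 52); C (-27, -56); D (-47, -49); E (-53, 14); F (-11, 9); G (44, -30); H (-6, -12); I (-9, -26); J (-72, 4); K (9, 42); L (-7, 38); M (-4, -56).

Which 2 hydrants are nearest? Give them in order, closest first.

I, H

Distances from (-31, -24):
A: √((68)² + (84)²) = √(4624.000 + 7056.000) = 108.1
B: √((22)² + (76)²) = √(484.000 + 5776.000) = 79.1
C: √((4)² + (-32)²) = √(16.000 + 1024.000) = 32.2
D: √((-16)² + (-25)²) = √(256.000 + 625.000) = 29.7
E: √((-22)² + (38)²) = √(484.000 + 1444.000) = 43.9
F: √((20)² + (33)²) = √(400.000 + 1089.000) = 38.6
G: √((75)² + (-6)²) = √(5625.000 + 36.000) = 75.2
H: √((25)² + (12)²) = √(625.000 + 144.000) = 27.7
I: √((22)² + (-2)²) = √(484.000 + 4.000) = 22.1
J: √((-41)² + (28)²) = √(1681.000 + 784.000) = 49.6
K: √((40)² + (66)²) = √(1600.000 + 4356.000) = 77.2
L: √((24)² + (62)²) = √(576.000 + 3844.000) = 66.5
M: √((27)² + (-32)²) = √(729.000 + 1024.000) = 41.9
Sorted: I (22.1) < H (27.7) < D (29.7) < C (32.2) < …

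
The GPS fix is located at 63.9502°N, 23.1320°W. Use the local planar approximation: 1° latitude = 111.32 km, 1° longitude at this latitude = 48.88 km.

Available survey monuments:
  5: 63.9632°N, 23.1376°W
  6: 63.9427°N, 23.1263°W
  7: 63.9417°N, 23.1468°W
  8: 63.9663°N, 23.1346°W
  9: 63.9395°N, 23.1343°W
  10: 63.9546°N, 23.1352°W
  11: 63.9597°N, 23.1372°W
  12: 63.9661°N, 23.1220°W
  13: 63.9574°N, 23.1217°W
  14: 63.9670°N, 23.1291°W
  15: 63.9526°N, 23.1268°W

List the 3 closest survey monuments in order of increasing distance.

Distances from 63.9502°N, 23.1320°W:
5: 1.4728 km
6: 0.8802 km
7: 1.1911 km
8: 1.7968 km
9: 1.1964 km
10: 0.5142 km
11: 1.0877 km
12: 1.8362 km
13: 0.9465 km
14: 1.8755 km
15: 0.3688 km
Sorted: 15 (0.3688 km) < 10 (0.5142 km) < 6 (0.8802 km) < 13 (0.9465 km) < 11 (1.0877 km) < …

15, 10, 6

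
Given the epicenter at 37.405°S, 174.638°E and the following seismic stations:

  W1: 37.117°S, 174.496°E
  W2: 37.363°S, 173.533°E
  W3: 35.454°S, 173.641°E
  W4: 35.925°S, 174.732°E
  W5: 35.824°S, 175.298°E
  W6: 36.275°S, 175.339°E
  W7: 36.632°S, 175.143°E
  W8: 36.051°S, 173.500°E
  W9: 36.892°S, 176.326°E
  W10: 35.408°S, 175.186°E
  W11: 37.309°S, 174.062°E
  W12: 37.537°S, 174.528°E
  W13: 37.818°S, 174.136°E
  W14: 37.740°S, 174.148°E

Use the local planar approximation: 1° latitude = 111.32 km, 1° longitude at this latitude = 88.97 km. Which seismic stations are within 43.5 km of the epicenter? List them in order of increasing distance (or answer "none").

W12, W1

Distances from 37.405°S, 174.638°E:
W1: √((0.288·111.32)² + (-0.142·88.97)²) = √(1027.85386 + 159.61139) = 34.460 km
W2: √((0.042·111.32)² + (-1.105·88.97)²) = √(21.85974 + 9665.21985) = 98.423 km
W3: √((1.951·111.32)² + (-0.997·88.97)²) = √(47169.46322 + 7868.23818) = 234.601 km
W4: √((1.480·111.32)² + (0.094·88.97)²) = √(27143.74871 + 69.94278) = 164.966 km
W5: √((1.581·111.32)² + (0.660·88.97)²) = √(30974.91585 + 3448.06189) = 185.534 km
W6: √((1.130·111.32)² + (0.701·88.97)²) = √(15823.52663 + 3889.76368) = 140.404 km
W7: √((0.773·111.32)² + (0.505·88.97)²) = √(7404.66446 + 2018.69142) = 97.074 km
W8: √((1.354·111.32)² + (-1.138·88.97)²) = √(22718.71294 + 10251.12915) = 181.576 km
W9: √((0.513·111.32)² + (1.688·88.97)²) = √(3261.22772 + 22554.44089) = 160.673 km
W10: √((1.997·111.32)² + (0.548·88.97)²) = √(49419.97542 + 2377.10463) = 227.590 km
W11: √((0.096·111.32)² + (-0.576·88.97)²) = √(114.20598 + 2626.22631) = 52.349 km
W12: √((-0.132·111.32)² + (-0.110·88.97)²) = √(215.92069 + 95.77950) = 17.655 km
W13: √((-0.413·111.32)² + (-0.502·88.97)²) = √(2113.71534 + 1994.77821) = 64.098 km
W14: √((-0.335·111.32)² + (-0.490·88.97)²) = √(1390.70818 + 1900.55018) = 57.369 km
Threshold 43.5 km: W12 (17.655 km), W1 (34.460 km) are within range.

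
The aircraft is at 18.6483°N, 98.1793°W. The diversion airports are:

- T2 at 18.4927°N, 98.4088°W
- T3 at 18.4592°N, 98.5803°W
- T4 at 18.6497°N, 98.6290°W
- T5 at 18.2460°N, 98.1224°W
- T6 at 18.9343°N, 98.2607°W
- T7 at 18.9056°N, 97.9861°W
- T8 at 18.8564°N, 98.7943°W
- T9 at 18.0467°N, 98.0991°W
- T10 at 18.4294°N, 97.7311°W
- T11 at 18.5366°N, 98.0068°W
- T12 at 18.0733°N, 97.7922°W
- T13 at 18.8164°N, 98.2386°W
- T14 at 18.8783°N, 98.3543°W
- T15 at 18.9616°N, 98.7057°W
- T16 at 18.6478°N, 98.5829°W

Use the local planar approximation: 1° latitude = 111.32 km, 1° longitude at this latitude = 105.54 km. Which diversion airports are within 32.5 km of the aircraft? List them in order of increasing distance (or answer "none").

T13, T11, T2, T14

Distances from 18.6483°N, 98.1793°W:
T2: 29.7776 km
T3: 47.2678 km
T4: 47.4616 km
T5: 45.1849 km
T6: 32.9762 km
T7: 35.1592 km
T8: 68.9172 km
T9: 67.5029 km
T10: 53.2107 km
T11: 22.0468 km
T12: 75.9358 km
T13: 19.7317 km
T14: 31.5700 km
T15: 65.5963 km
T16: 42.5960 km
Threshold 32.5 km: T13 (19.7317 km), T11 (22.0468 km), T2 (29.7776 km), T14 (31.5700 km) are within range.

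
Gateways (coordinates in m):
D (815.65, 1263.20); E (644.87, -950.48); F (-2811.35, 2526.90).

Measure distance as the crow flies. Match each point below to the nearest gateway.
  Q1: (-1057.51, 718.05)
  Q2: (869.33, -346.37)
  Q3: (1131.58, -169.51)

Q1→D; Q2→E; Q3→E

Q1 at (-1057.51, 718.05):
  D: √((1873.16)² + (545.15)²) = √(3508728.3856 + 297188.5225) = 1950.88 m
  E: √((1702.38)² + (-1668.53)²) = √(2898097.6644 + 2783992.3609) = 2383.71 m
  F: √((-1753.84)² + (1808.85)²) = √(3075954.7456 + 3271938.3225) = 2519.50 m
  → nearest: D (1950.88 m)
Q2 at (869.33, -346.37):
  D: √((-53.68)² + (1609.57)²) = √(2881.5424 + 2590715.5849) = 1610.46 m
  E: √((-224.46)² + (-604.11)²) = √(50382.2916 + 364948.8921) = 644.46 m
  F: √((-3680.68)² + (2873.27)²) = √(13547405.2624 + 8255680.4929) = 4669.38 m
  → nearest: E (644.46 m)
Q3 at (1131.58, -169.51):
  D: √((-315.93)² + (1432.71)²) = √(99811.7649 + 2052657.9441) = 1467.13 m
  E: √((-486.71)² + (-780.97)²) = √(236886.6241 + 609914.1409) = 920.22 m
  F: √((-3942.93)² + (2696.41)²) = √(15546696.9849 + 7270626.8881) = 4776.75 m
  → nearest: E (920.22 m)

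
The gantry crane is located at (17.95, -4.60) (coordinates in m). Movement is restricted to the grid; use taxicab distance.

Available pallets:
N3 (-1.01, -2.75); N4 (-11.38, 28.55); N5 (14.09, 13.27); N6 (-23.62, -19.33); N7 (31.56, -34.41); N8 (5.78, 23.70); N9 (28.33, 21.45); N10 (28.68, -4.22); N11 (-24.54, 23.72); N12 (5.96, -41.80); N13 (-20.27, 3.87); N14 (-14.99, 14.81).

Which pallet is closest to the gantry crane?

N10

Distances from (17.95, -4.60):
N3: |-18.96| + |1.85| = 18.96 + 1.85 = 20.81 m
N4: |-29.33| + |33.15| = 29.33 + 33.15 = 62.48 m
N5: |-3.86| + |17.87| = 3.86 + 17.87 = 21.73 m
N6: |-41.57| + |-14.73| = 41.57 + 14.73 = 56.30 m
N7: |13.61| + |-29.81| = 13.61 + 29.81 = 43.42 m
N8: |-12.17| + |28.30| = 12.17 + 28.30 = 40.47 m
N9: |10.38| + |26.05| = 10.38 + 26.05 = 36.43 m
N10: |10.73| + |0.38| = 10.73 + 0.38 = 11.11 m
N11: |-42.49| + |28.32| = 42.49 + 28.32 = 70.81 m
N12: |-11.99| + |-37.20| = 11.99 + 37.20 = 49.19 m
N13: |-38.22| + |8.47| = 38.22 + 8.47 = 46.69 m
N14: |-32.94| + |19.41| = 32.94 + 19.41 = 52.35 m
Minimum: N10 at 11.11 m.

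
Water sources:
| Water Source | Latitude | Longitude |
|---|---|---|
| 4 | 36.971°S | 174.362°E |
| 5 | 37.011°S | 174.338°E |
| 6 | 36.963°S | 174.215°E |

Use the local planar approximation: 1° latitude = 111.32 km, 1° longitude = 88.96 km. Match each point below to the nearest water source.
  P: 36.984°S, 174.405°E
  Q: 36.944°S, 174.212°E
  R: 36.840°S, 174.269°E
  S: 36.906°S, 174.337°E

P at 36.984°S, 174.405°E:
  4: 4.090 km
  5: 6.675 km
  6: 17.063 km
  → nearest: 4 (4.090 km)
Q at 36.944°S, 174.212°E:
  4: 13.678 km
  5: 13.464 km
  6: 2.132 km
  → nearest: 6 (2.132 km)
R at 36.840°S, 174.269°E:
  4: 16.766 km
  5: 20.001 km
  6: 14.511 km
  → nearest: 6 (14.511 km)
S at 36.906°S, 174.337°E:
  4: 7.570 km
  5: 11.689 km
  6: 12.572 km
  → nearest: 4 (7.570 km)

P→4; Q→6; R→6; S→4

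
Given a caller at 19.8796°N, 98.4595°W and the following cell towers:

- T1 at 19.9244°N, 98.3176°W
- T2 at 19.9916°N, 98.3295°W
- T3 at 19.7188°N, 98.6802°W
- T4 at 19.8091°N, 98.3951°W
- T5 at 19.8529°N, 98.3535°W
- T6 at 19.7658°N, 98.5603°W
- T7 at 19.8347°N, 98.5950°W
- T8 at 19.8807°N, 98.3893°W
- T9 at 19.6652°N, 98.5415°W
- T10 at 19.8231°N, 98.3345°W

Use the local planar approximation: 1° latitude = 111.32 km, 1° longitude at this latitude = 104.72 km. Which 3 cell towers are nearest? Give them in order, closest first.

T8, T4, T5

Distances from 19.8796°N, 98.4595°W:
T1: √((0.0448·111.32)² + (0.1419·104.72)²) = √(24.871525 + 220.812705) = 15.6743 km
T2: √((0.1120·111.32)² + (0.1300·104.72)²) = √(155.447034 + 185.330105) = 18.4602 km
T3: √((-0.1608·111.32)² + (-0.2207·104.72)²) = √(320.419165 + 534.150862) = 29.2330 km
T4: √((-0.0705·111.32)² + (0.0644·104.72)²) = √(61.592046 + 45.481104) = 10.3476 km
T5: √((-0.0267·111.32)² + (0.1060·104.72)²) = √(8.834234 + 123.217104) = 11.4914 km
T6: √((-0.1138·111.32)² + (-0.1008·104.72)²) = √(160.483697 + 111.424407) = 16.4896 km
T7: √((-0.0449·111.32)² + (-0.1355·104.72)²) = √(24.982683 + 201.343613) = 15.0441 km
T8: √((0.0011·111.32)² + (0.0702·104.72)²) = √(0.014994 + 54.042259) = 7.3524 km
T9: √((-0.2144·111.32)² + (-0.0820·104.72)²) = √(569.634071 + 73.737256) = 25.3648 km
T10: √((-0.0565·111.32)² + (0.1250·104.72)²) = √(39.558817 + 171.348100) = 14.5226 km
Sorted: T8 (7.3524 km) < T4 (10.3476 km) < T5 (11.4914 km) < T10 (14.5226 km) < T7 (15.0441 km) < …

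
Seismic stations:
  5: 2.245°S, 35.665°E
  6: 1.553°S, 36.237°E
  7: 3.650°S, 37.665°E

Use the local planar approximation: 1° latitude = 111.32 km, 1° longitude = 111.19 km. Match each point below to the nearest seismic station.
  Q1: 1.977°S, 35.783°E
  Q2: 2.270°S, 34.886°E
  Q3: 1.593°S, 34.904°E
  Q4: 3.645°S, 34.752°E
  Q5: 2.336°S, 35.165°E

Q1 at 1.977°S, 35.783°E:
  5: 32.591 km
  6: 69.109 km
  7: 280.133 km
  → nearest: 5 (32.591 km)
Q2 at 2.270°S, 34.886°E:
  5: 86.662 km
  6: 170.106 km
  7: 345.078 km
  → nearest: 5 (86.662 km)
Q3 at 1.593°S, 34.904°E:
  5: 111.480 km
  6: 148.283 km
  7: 382.989 km
  → nearest: 5 (111.480 km)
Q4 at 3.645°S, 34.752°E:
  5: 185.995 km
  6: 285.478 km
  7: 323.897 km
  → nearest: 5 (185.995 km)
Q5 at 2.336°S, 35.165°E:
  5: 56.510 km
  6: 147.665 km
  7: 314.112 km
  → nearest: 5 (56.510 km)

Q1→5; Q2→5; Q3→5; Q4→5; Q5→5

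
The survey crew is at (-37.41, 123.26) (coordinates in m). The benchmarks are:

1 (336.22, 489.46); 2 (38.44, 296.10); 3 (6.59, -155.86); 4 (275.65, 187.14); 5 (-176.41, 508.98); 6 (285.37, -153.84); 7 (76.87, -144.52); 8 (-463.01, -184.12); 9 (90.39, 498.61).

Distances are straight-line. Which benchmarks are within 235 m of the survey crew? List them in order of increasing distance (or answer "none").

Distances from (-37.41, 123.26):
1: 523.17 m
2: 188.75 m
3: 282.57 m
4: 319.51 m
5: 410.00 m
6: 425.41 m
7: 291.15 m
8: 524.99 m
9: 396.51 m
Threshold 235 m: 2 (188.75 m) is within range.

2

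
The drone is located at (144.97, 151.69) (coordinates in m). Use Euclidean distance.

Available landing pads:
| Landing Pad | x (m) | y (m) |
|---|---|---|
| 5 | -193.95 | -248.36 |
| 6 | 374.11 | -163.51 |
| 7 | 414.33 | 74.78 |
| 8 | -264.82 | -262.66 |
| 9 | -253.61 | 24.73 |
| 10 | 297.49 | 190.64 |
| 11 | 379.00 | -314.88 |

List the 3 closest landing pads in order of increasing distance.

Distances from (144.97, 151.69):
5: √((-338.92)² + (-400.05)²) = √(114866.7664 + 160040.0025) = 524.32 m
6: √((229.14)² + (-315.20)²) = √(52505.1396 + 99351.0400) = 389.69 m
7: √((269.36)² + (-76.91)²) = √(72554.8096 + 5915.1481) = 280.12 m
8: √((-409.79)² + (-414.35)²) = √(167927.8441 + 171685.9225) = 582.76 m
9: √((-398.58)² + (-126.96)²) = √(158866.0164 + 16118.8416) = 418.31 m
10: √((152.52)² + (38.95)²) = √(23262.3504 + 1517.1025) = 157.41 m
11: √((234.03)² + (-466.57)²) = √(54770.0409 + 217687.5649) = 521.97 m
Sorted: 10 (157.41 m) < 7 (280.12 m) < 6 (389.69 m) < 9 (418.31 m) < 11 (521.97 m) < …

10, 7, 6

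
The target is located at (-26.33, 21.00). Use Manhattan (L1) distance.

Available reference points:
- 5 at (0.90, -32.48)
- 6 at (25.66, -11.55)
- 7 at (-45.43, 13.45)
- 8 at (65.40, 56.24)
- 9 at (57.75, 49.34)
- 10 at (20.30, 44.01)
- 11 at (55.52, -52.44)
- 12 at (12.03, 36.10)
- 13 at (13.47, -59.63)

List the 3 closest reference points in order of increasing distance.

Distances from (-26.33, 21.00):
5: |27.23| + |-53.48| = 27.23 + 53.48 = 80.71
6: |51.99| + |-32.55| = 51.99 + 32.55 = 84.54
7: |-19.10| + |-7.55| = 19.10 + 7.55 = 26.65
8: |91.73| + |35.24| = 91.73 + 35.24 = 126.97
9: |84.08| + |28.34| = 84.08 + 28.34 = 112.42
10: |46.63| + |23.01| = 46.63 + 23.01 = 69.64
11: |81.85| + |-73.44| = 81.85 + 73.44 = 155.29
12: |38.36| + |15.10| = 38.36 + 15.10 = 53.46
13: |39.80| + |-80.63| = 39.80 + 80.63 = 120.43
Sorted: 7 (26.65) < 12 (53.46) < 10 (69.64) < 5 (80.71) < 6 (84.54) < …

7, 12, 10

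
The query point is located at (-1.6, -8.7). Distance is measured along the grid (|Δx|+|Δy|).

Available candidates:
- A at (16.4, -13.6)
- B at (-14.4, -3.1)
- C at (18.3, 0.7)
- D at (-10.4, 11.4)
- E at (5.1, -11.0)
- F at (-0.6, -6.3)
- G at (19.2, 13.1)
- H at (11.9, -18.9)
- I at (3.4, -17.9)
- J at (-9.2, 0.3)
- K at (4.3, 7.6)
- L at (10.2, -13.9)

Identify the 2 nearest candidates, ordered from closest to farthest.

F, E

Distances from (-1.6, -8.7):
A: |18.0| + |-4.9| = 18.0 + 4.9 = 22.9
B: |-12.8| + |5.6| = 12.8 + 5.6 = 18.4
C: |19.9| + |9.4| = 19.9 + 9.4 = 29.3
D: |-8.8| + |20.1| = 8.8 + 20.1 = 28.9
E: |6.7| + |-2.3| = 6.7 + 2.3 = 9.0
F: |1.0| + |2.4| = 1.0 + 2.4 = 3.4
G: |20.8| + |21.8| = 20.8 + 21.8 = 42.6
H: |13.5| + |-10.2| = 13.5 + 10.2 = 23.7
I: |5.0| + |-9.2| = 5.0 + 9.2 = 14.2
J: |-7.6| + |9.0| = 7.6 + 9.0 = 16.6
K: |5.9| + |16.3| = 5.9 + 16.3 = 22.2
L: |11.8| + |-5.2| = 11.8 + 5.2 = 17.0
Sorted: F (3.4) < E (9.0) < I (14.2) < J (16.6) < …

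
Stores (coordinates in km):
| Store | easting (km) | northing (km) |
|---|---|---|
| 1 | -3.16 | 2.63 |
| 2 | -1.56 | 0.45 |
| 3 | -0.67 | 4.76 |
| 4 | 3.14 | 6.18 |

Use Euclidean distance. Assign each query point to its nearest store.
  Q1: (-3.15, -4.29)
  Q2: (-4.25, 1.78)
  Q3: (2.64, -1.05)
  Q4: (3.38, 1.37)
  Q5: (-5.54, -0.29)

Q1 at (-3.15, -4.29):
  1: √((-0.01)² + (6.92)²) = √(0.0001 + 47.8864) = 6.92 km
  2: √((1.59)² + (4.74)²) = √(2.5281 + 22.4676) = 5.00 km
  3: √((2.48)² + (9.05)²) = √(6.1504 + 81.9025) = 9.38 km
  4: √((6.29)² + (10.47)²) = √(39.5641 + 109.6209) = 12.21 km
  → nearest: 2 (5.00 km)
Q2 at (-4.25, 1.78):
  1: √((1.09)² + (0.85)²) = √(1.1881 + 0.7225) = 1.38 km
  2: √((2.69)² + (-1.33)²) = √(7.2361 + 1.7689) = 3.00 km
  3: √((3.58)² + (2.98)²) = √(12.8164 + 8.8804) = 4.66 km
  4: √((7.39)² + (4.40)²) = √(54.6121 + 19.3600) = 8.60 km
  → nearest: 1 (1.38 km)
Q3 at (2.64, -1.05):
  1: √((-5.80)² + (3.68)²) = √(33.6400 + 13.5424) = 6.87 km
  2: √((-4.20)² + (1.50)²) = √(17.6400 + 2.2500) = 4.46 km
  3: √((-3.31)² + (5.81)²) = √(10.9561 + 33.7561) = 6.69 km
  4: √((0.50)² + (7.23)²) = √(0.2500 + 52.2729) = 7.25 km
  → nearest: 2 (4.46 km)
Q4 at (3.38, 1.37):
  1: √((-6.54)² + (1.26)²) = √(42.7716 + 1.5876) = 6.66 km
  2: √((-4.94)² + (-0.92)²) = √(24.4036 + 0.8464) = 5.02 km
  3: √((-4.05)² + (3.39)²) = √(16.4025 + 11.4921) = 5.28 km
  4: √((-0.24)² + (4.81)²) = √(0.0576 + 23.1361) = 4.82 km
  → nearest: 4 (4.82 km)
Q5 at (-5.54, -0.29):
  1: √((2.38)² + (2.92)²) = √(5.6644 + 8.5264) = 3.77 km
  2: √((3.98)² + (0.74)²) = √(15.8404 + 0.5476) = 4.05 km
  3: √((4.87)² + (5.05)²) = √(23.7169 + 25.5025) = 7.02 km
  4: √((8.68)² + (6.47)²) = √(75.3424 + 41.8609) = 10.83 km
  → nearest: 1 (3.77 km)

Q1→2; Q2→1; Q3→2; Q4→4; Q5→1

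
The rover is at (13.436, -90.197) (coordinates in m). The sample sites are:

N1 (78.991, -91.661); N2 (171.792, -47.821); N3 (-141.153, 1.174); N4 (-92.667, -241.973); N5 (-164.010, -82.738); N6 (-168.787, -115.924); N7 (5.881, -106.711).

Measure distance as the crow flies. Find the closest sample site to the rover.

Distances from (13.436, -90.197):
N1: 65.571 m
N2: 163.928 m
N3: 179.573 m
N4: 185.186 m
N5: 177.603 m
N6: 184.030 m
N7: 18.160 m
Minimum: N7 at 18.160 m.

N7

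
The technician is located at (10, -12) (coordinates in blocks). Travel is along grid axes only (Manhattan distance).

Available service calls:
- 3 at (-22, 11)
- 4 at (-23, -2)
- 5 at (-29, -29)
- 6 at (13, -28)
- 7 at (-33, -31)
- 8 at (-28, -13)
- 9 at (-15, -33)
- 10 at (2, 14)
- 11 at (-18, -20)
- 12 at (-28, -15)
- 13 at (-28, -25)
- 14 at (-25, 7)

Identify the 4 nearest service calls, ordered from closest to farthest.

6, 10, 11, 8

Distances from (10, -12):
3: 55 blocks
4: 43 blocks
5: 56 blocks
6: 19 blocks
7: 62 blocks
8: 39 blocks
9: 46 blocks
10: 34 blocks
11: 36 blocks
12: 41 blocks
13: 51 blocks
14: 54 blocks
Sorted: 6 (19 blocks) < 10 (34 blocks) < 11 (36 blocks) < 8 (39 blocks) < 12 (41 blocks) < 4 (43 blocks) < …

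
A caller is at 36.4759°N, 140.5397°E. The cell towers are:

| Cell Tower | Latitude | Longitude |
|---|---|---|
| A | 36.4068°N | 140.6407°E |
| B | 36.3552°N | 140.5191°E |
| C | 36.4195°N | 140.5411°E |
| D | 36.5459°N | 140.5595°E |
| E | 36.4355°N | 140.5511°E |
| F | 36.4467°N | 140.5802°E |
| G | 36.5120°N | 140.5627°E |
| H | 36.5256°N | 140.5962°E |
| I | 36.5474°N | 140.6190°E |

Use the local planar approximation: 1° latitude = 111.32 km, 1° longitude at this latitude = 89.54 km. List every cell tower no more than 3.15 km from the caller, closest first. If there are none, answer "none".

Distances from 36.4759°N, 140.5397°E:
A: 11.8725 km
B: 13.5623 km
C: 6.2797 km
D: 7.9915 km
E: 4.6117 km
F: 4.8700 km
G: 4.5156 km
H: 7.4969 km
I: 10.6663 km
Threshold 3.15 km: none within range.

none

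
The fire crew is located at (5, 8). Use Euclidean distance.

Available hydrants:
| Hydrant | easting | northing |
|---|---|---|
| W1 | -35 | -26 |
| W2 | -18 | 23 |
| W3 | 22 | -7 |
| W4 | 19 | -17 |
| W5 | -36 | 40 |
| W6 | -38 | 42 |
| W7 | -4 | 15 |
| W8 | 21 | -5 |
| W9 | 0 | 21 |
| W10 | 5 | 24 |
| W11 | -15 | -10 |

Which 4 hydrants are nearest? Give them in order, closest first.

Distances from (5, 8):
W1: 52.5
W2: 27.5
W3: 22.7
W4: 28.7
W5: 52.0
W6: 54.8
W7: 11.4
W8: 20.6
W9: 13.9
W10: 16.0
W11: 26.9
Sorted: W7 (11.4) < W9 (13.9) < W10 (16.0) < W8 (20.6) < W3 (22.7) < W11 (26.9) < …

W7, W9, W10, W8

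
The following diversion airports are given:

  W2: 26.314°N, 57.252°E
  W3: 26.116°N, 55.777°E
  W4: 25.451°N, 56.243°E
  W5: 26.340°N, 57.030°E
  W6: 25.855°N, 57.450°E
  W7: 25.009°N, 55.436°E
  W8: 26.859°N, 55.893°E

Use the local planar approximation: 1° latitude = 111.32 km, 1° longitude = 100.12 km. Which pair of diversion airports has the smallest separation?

W2 and W5

Pairwise distances:
W2–W3: 149.313 km
W2–W4: 139.408 km
W2–W5: 22.414 km
W2–W6: 54.807 km
W2–W7: 232.727 km
W2–W8: 148.976 km
W3–W4: 87.504 km
W3–W5: 127.905 km
W3–W6: 170.002 km
W3–W7: 127.873 km
W3–W8: 83.522 km
W4–W5: 126.500 km
W4–W6: 128.942 km
W4–W7: 94.600 km
W4–W8: 160.608 km
W5–W6: 68.434 km
W5–W7: 217.768 km
W5–W8: 127.659 km
W6–W7: 222.550 km
W6–W8: 191.813 km
W7–W8: 210.964 km
Closest pair: W2–W5 at 22.414 km.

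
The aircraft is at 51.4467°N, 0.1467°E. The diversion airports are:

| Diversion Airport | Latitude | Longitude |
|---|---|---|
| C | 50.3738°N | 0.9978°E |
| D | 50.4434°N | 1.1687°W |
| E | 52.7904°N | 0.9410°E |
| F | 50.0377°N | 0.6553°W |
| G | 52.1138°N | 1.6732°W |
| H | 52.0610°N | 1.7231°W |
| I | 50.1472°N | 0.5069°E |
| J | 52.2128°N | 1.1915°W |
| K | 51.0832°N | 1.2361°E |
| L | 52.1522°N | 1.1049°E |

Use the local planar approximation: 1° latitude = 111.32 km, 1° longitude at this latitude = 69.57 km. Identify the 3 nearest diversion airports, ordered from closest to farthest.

K, L, J

Distances from 51.4467°N, 0.1467°E:
C: 133.3069 km
D: 144.3904 km
E: 159.4616 km
F: 166.4782 km
G: 146.7821 km
H: 146.9615 km
I: 146.8148 km
J: 126.2553 km
K: 85.9154 km
L: 103.0134 km
Sorted: K (85.9154 km) < L (103.0134 km) < J (126.2553 km) < C (133.3069 km) < D (144.3904 km) < …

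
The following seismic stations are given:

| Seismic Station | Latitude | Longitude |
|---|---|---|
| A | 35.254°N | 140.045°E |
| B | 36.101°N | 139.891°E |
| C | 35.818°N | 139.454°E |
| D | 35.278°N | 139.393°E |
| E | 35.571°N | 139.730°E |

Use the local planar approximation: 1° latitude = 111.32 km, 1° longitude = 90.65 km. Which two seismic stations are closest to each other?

Pairwise distances:
A–B: √((0.847·111.32)² + (-0.154·90.65)²) = √(8890.23449 + 194.88439) = 95.316 km
A–C: √((0.564·111.32)² + (-0.591·90.65)²) = √(3941.89093 + 2870.18955) = 82.535 km
A–D: √((0.024·111.32)² + (-0.652·90.65)²) = √(7.13787 + 3493.25917) = 59.164 km
A–E: √((0.317·111.32)² + (-0.315·90.65)²) = √(1245.27400 + 815.37375) = 45.394 km
B–C: √((-0.283·111.32)² + (-0.437·90.65)²) = √(992.47429 + 1569.27296) = 50.614 km
B–D: √((-0.823·111.32)² + (-0.498·90.65)²) = √(8393.55742 + 2037.95365) = 102.135 km
B–E: √((-0.530·111.32)² + (-0.161·90.65)²) = √(3480.95280 + 213.00381) = 60.778 km
C–D: √((-0.540·111.32)² + (-0.061·90.65)²) = √(3613.54872 + 30.57703) = 60.367 km
C–E: √((-0.247·111.32)² + (0.276·90.65)²) = √(756.03222 + 625.97038) = 37.175 km
D–E: √((0.293·111.32)² + (0.337·90.65)²) = √(1063.85303 + 933.24446) = 44.689 km
Closest pair: C–E at 37.175 km.

C and E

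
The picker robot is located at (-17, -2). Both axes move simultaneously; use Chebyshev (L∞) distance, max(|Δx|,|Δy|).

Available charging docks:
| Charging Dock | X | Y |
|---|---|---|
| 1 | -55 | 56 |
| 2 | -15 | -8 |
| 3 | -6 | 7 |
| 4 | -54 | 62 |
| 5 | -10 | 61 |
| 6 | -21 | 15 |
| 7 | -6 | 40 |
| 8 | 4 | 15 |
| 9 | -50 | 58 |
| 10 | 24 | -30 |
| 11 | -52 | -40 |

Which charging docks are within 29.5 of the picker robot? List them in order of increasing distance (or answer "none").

Distances from (-17, -2):
1: 58
2: 6
3: 11
4: 64
5: 63
6: 17
7: 42
8: 21
9: 60
10: 41
11: 38
Threshold 29.5: 2 (6), 3 (11), 6 (17), 8 (21) are within range.

2, 3, 6, 8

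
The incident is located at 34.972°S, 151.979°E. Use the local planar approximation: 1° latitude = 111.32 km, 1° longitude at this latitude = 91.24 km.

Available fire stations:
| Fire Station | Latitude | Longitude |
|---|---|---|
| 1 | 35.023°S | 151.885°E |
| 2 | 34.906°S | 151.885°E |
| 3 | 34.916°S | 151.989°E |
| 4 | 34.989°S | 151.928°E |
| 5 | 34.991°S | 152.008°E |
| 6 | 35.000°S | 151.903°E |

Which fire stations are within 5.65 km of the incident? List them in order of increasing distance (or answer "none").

5, 4

Distances from 34.972°S, 151.979°E:
1: 10.285 km
2: 11.293 km
3: 6.300 km
4: 5.023 km
5: 3.387 km
6: 7.603 km
Threshold 5.65 km: 5 (3.387 km), 4 (5.023 km) are within range.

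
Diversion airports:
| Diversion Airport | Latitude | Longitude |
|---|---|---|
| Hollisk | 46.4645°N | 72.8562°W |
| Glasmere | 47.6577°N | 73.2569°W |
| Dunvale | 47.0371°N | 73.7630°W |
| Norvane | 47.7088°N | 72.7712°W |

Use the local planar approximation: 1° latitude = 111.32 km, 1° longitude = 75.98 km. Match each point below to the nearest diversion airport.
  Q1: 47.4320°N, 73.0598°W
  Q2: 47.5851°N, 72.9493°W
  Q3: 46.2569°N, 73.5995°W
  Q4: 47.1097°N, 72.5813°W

Q1→Glasmere; Q2→Norvane; Q3→Hollisk; Q4→Norvane

Q1 at 47.4320°N, 73.0598°W:
  Hollisk: 108.8074 km
  Glasmere: 29.2495 km
  Dunvale: 69.1894 km
  Norvane: 37.8192 km
  → nearest: Glasmere (29.2495 km)
Q2 at 47.5851°N, 72.9493°W:
  Hollisk: 124.9456 km
  Glasmere: 24.7293 km
  Dunvale: 86.8547 km
  Norvane: 19.3064 km
  → nearest: Norvane (19.3064 km)
Q3 at 46.2569°N, 73.5995°W:
  Hollisk: 61.0213 km
  Glasmere: 158.0948 km
  Dunvale: 87.7358 km
  Norvane: 173.4460 km
  → nearest: Hollisk (61.0213 km)
Q4 at 47.1097°N, 72.5813°W:
  Hollisk: 74.7991 km
  Glasmere: 79.7270 km
  Dunvale: 90.1486 km
  Norvane: 68.2348 km
  → nearest: Norvane (68.2348 km)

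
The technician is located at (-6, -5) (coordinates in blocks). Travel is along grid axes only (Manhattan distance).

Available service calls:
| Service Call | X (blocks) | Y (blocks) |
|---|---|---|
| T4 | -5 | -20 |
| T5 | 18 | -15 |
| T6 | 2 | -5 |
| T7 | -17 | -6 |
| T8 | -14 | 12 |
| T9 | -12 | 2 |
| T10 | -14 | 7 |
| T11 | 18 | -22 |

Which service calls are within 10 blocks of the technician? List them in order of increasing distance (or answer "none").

T6

Distances from (-6, -5):
T4: |1| + |-15| = 1 + 15 = 16 blocks
T5: |24| + |-10| = 24 + 10 = 34 blocks
T6: |8| + |0| = 8 + 0 = 8 blocks
T7: |-11| + |-1| = 11 + 1 = 12 blocks
T8: |-8| + |17| = 8 + 17 = 25 blocks
T9: |-6| + |7| = 6 + 7 = 13 blocks
T10: |-8| + |12| = 8 + 12 = 20 blocks
T11: |24| + |-17| = 24 + 17 = 41 blocks
Threshold 10 blocks: T6 (8 blocks) is within range.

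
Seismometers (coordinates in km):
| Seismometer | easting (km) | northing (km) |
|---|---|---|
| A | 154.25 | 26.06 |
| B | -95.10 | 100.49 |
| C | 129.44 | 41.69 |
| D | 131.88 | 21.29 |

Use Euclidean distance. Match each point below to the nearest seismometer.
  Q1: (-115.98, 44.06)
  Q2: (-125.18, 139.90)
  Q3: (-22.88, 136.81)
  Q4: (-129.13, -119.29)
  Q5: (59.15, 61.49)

Q1 at (-115.98, 44.06):
  A: √((270.23)² + (-18.00)²) = √(73024.2529 + 324.0000) = 270.83 km
  B: √((20.88)² + (56.43)²) = √(435.9744 + 3184.3449) = 60.17 km
  C: √((245.42)² + (-2.37)²) = √(60230.9764 + 5.6169) = 245.43 km
  D: √((247.86)² + (-22.77)²) = √(61434.5796 + 518.4729) = 248.90 km
  → nearest: B (60.17 km)
Q2 at (-125.18, 139.90):
  A: √((279.43)² + (-113.84)²) = √(78081.1249 + 12959.5456) = 301.73 km
  B: √((30.08)² + (-39.41)²) = √(904.8064 + 1553.1481) = 49.58 km
  C: √((254.62)² + (-98.21)²) = √(64831.3444 + 9645.2041) = 272.90 km
  D: √((257.06)² + (-118.61)²) = √(66079.8436 + 14068.3321) = 283.10 km
  → nearest: B (49.58 km)
Q3 at (-22.88, 136.81):
  A: √((177.13)² + (-110.75)²) = √(31375.0369 + 12265.5625) = 208.90 km
  B: √((-72.22)² + (-36.32)²) = √(5215.7284 + 1319.1424) = 80.84 km
  C: √((152.32)² + (-95.12)²) = √(23201.3824 + 9047.8144) = 179.58 km
  D: √((154.76)² + (-115.52)²) = √(23950.6576 + 13344.8704) = 193.12 km
  → nearest: B (80.84 km)
Q4 at (-129.13, -119.29):
  A: √((283.38)² + (145.35)²) = √(80304.2244 + 21126.6225) = 318.48 km
  B: √((34.03)² + (219.78)²) = √(1158.0409 + 48303.2484) = 222.40 km
  C: √((258.57)² + (160.98)²) = √(66858.4449 + 25914.5604) = 304.59 km
  D: √((261.01)² + (140.58)²) = √(68126.2201 + 19762.7364) = 296.46 km
  → nearest: B (222.40 km)
Q5 at (59.15, 61.49):
  A: √((95.10)² + (-35.43)²) = √(9044.0100 + 1255.2849) = 101.49 km
  B: √((-154.25)² + (39.00)²) = √(23793.0625 + 1521.0000) = 159.10 km
  C: √((70.29)² + (-19.80)²) = √(4940.6841 + 392.0400) = 73.03 km
  D: √((72.73)² + (-40.20)²) = √(5289.6529 + 1616.0400) = 83.10 km
  → nearest: C (73.03 km)

Q1→B; Q2→B; Q3→B; Q4→B; Q5→C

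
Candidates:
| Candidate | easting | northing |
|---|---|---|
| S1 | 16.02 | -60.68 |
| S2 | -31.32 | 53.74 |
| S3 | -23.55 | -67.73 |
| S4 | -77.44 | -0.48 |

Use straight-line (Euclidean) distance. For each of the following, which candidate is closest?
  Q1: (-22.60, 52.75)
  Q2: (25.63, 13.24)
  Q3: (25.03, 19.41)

Q1 at (-22.60, 52.75):
  S1: 119.82
  S2: 8.78
  S3: 120.48
  S4: 76.43
  → nearest: S2 (8.78)
Q2 at (25.63, 13.24):
  S1: 74.54
  S2: 69.88
  S3: 94.74
  S4: 103.98
  → nearest: S2 (69.88)
Q3 at (25.03, 19.41):
  S1: 80.60
  S2: 65.98
  S3: 99.77
  S4: 104.38
  → nearest: S2 (65.98)

Q1→S2; Q2→S2; Q3→S2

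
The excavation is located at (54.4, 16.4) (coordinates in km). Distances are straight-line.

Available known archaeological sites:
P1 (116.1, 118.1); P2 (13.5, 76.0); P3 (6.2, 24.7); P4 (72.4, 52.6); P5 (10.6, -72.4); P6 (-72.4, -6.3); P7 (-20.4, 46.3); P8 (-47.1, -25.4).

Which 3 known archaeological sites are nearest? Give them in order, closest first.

P4, P3, P2

Distances from (54.4, 16.4):
P1: 119.0 km
P2: 72.3 km
P3: 48.9 km
P4: 40.4 km
P5: 99.0 km
P6: 128.8 km
P7: 80.6 km
P8: 109.8 km
Sorted: P4 (40.4 km) < P3 (48.9 km) < P2 (72.3 km) < P7 (80.6 km) < P5 (99.0 km) < …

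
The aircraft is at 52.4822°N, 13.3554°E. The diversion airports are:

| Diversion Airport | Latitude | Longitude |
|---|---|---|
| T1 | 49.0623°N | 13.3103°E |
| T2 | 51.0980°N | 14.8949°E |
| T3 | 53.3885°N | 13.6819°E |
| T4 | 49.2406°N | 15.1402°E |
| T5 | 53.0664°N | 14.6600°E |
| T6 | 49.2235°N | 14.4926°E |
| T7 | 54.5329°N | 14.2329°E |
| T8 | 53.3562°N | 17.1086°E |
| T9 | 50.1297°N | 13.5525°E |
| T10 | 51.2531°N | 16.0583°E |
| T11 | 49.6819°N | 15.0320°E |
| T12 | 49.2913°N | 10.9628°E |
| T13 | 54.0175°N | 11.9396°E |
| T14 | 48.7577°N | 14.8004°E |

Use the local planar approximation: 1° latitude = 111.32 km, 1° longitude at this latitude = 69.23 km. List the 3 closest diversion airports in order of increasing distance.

T3, T5, T2

Distances from 52.4822°N, 13.3554°E:
T1: √((-3.4199·111.32)² + (-0.0451·69.23)²) = √(144934.978266 + 9.748589) = 380.7161 km
T2: √((-1.3842·111.32)² + (1.5395·69.23)²) = √(23743.464299 + 11359.207939) = 187.3571 km
T3: √((0.9063·111.32)² + (0.3265·69.23)²) = √(10178.654083 + 510.922507) = 103.3904 km
T4: √((-3.2416·111.32)² + (1.7848·69.23)²) = √(130216.267515 + 15267.494695) = 381.4233 km
T5: √((0.5842·111.32)² + (1.3046·69.23)²) = √(4229.309819 + 8157.243220) = 111.2949 km
T6: √((-3.2587·111.32)² + (1.1372·69.23)²) = √(131593.717714 + 6198.154038) = 371.2033 km
T7: √((2.0507·111.32)² + (0.8775·69.23)²) = √(52113.549957 + 3690.480488) = 236.2288 km
T8: √((0.8740·111.32)² + (3.7532·69.23)²) = √(9466.060168 + 67513.726264) = 277.4523 km
T9: √((-2.3525·111.32)² + (0.1971·69.23)²) = √(68581.291528 + 186.192384) = 262.2356 km
T10: √((-1.2291·111.32)² + (2.7029·69.23)²) = √(18720.646071 + 35014.555685) = 231.8085 km
T11: √((-2.8003·111.32)² + (1.6766·69.23)²) = √(97175.216331 + 13472.481220) = 332.6375 km
T12: √((-3.1909·111.32)² + (-2.3926·69.23)²) = √(126174.845996 + 27436.509554) = 391.9328 km
T13: √((1.5353·111.32)² + (-1.4158·69.23)²) = √(29210.090005 + 9607.103715) = 197.0208 km
T14: √((-3.7245·111.32)² + (1.4450·69.23)²) = √(171902.563257 + 10007.471395) = 426.5091 km
Sorted: T3 (103.3904 km) < T5 (111.2949 km) < T2 (187.3571 km) < T13 (197.0208 km) < T10 (231.8085 km) < …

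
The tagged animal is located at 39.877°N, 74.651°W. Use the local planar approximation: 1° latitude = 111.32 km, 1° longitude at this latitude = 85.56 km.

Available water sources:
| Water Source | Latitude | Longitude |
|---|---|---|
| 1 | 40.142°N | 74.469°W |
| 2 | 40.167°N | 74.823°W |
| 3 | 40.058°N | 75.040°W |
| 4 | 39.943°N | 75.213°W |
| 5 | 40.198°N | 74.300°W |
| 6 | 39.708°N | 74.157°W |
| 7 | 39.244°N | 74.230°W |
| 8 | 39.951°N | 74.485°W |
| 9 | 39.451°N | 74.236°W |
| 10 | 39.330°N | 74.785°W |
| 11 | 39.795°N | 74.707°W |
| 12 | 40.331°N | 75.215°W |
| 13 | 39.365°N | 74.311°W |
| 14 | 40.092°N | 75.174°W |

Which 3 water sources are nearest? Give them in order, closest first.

Distances from 39.877°N, 74.651°W:
1: √((0.265·111.32)² + (0.182·85.56)²) = √(870.23820 + 242.48469) = 33.358 km
2: √((0.290·111.32)² + (-0.172·85.56)²) = √(1042.17918 + 216.57007) = 35.479 km
3: √((0.181·111.32)² + (-0.389·85.56)²) = √(405.97898 + 1107.74744) = 38.907 km
4: √((0.066·111.32)² + (-0.562·85.56)²) = √(53.98017 + 2312.14030) = 48.643 km
5: √((0.321·111.32)² + (0.351·85.56)²) = √(1276.89875 + 901.89460) = 46.678 km
6: √((-0.169·111.32)² + (0.494·85.56)²) = √(353.93198 + 1786.46886) = 46.264 km
7: √((-0.633·111.32)² + (0.421·85.56)²) = √(4965.39515 + 1297.49515) = 79.138 km
8: √((0.074·111.32)² + (0.166·85.56)²) = √(67.85937 + 201.72407) = 16.419 km
9: √((-0.426·111.32)² + (0.415·85.56)²) = √(2248.87643 + 1260.77545) = 59.242 km
10: √((-0.547·111.32)² + (-0.134·85.56)²) = √(3707.84054 + 131.44714) = 61.962 km
11: √((-0.082·111.32)² + (-0.056·85.56)²) = √(83.32477 + 22.95713) = 10.309 km
12: √((0.454·111.32)² + (-0.564·85.56)²) = √(2554.21882 + 2328.62609) = 69.877 km
13: √((-0.512·111.32)² + (0.340·85.56)²) = √(3248.52578 + 846.25137) = 63.990 km
14: √((0.215·111.32)² + (-0.523·85.56)²) = √(572.82678 + 2002.37276) = 50.746 km
Sorted: 11 (10.309 km) < 8 (16.419 km) < 1 (33.358 km) < 2 (35.479 km) < 3 (38.907 km) < …

11, 8, 1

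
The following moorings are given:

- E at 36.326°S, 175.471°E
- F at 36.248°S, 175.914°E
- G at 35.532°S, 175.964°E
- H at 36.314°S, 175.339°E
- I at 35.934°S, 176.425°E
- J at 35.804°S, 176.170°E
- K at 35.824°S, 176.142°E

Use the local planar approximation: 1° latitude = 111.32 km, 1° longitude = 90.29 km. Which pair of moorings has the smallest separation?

Pairwise distances:
J–K: 3.369 km
E–H: 11.993 km
I–J: 27.194 km
I–K: 28.335 km
G–J: 35.535 km
G–K: 36.262 km
E–F: 40.930 km
F–K: 51.494 km
F–H: 52.434 km
F–J: 54.564 km
F–I: 57.884 km
G–I: 61.116 km
F–G: 79.833 km
E–K: 82.422 km
E–J: 85.790 km
H–K: 90.730 km
H–J: 94.090 km
E–I: 96.560 km
E–G: 98.964 km
G–H: 103.743 km
H–I: 106.790 km
Closest pair: J–K at 3.369 km.

J and K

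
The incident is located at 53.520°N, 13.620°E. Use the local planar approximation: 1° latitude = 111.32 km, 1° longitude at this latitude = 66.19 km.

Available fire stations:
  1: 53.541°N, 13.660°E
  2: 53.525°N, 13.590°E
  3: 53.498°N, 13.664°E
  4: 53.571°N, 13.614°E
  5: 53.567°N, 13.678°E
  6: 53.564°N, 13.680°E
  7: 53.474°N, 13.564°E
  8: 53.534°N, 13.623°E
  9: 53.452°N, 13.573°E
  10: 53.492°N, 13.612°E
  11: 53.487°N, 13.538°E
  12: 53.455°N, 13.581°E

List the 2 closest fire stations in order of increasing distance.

Distances from 53.520°N, 13.620°E:
1: √((0.021·111.32)² + (0.040·66.19)²) = √(5.46493 + 7.00979) = 3.532 km
2: √((0.005·111.32)² + (-0.030·66.19)²) = √(0.30980 + 3.94300) = 2.062 km
3: √((-0.022·111.32)² + (0.044·66.19)²) = √(5.99780 + 8.48184) = 3.805 km
4: √((0.051·111.32)² + (-0.006·66.19)²) = √(32.23196 + 0.15772) = 5.691 km
5: √((0.047·111.32)² + (0.058·66.19)²) = √(27.37424 + 14.73807) = 6.489 km
6: √((0.044·111.32)² + (0.060·66.19)²) = √(23.99119 + 15.77202) = 6.306 km
7: √((-0.046·111.32)² + (-0.056·66.19)²) = √(26.22177 + 13.73918) = 6.321 km
8: √((0.014·111.32)² + (0.003·66.19)²) = √(2.42886 + 0.03943) = 1.571 km
9: √((-0.068·111.32)² + (-0.047·66.19)²) = √(57.30127 + 9.67789) = 8.184 km
10: √((-0.028·111.32)² + (-0.008·66.19)²) = √(9.71544 + 0.28039) = 3.162 km
11: √((-0.033·111.32)² + (-0.082·66.19)²) = √(13.49504 + 29.45862) = 6.554 km
12: √((-0.065·111.32)² + (-0.039·66.19)²) = √(52.35680 + 6.66368) = 7.682 km
Sorted: 8 (1.571 km) < 2 (2.062 km) < 10 (3.162 km) < 1 (3.532 km) < …

8, 2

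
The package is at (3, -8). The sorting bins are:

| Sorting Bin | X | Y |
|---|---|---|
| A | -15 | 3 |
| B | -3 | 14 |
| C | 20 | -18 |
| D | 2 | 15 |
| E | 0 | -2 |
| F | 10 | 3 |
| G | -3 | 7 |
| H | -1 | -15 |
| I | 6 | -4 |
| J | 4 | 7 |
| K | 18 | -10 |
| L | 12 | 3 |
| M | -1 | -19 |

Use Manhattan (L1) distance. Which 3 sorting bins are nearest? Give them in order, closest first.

I, E, H

Distances from (3, -8):
A: |-18| + |11| = 18 + 11 = 29
B: |-6| + |22| = 6 + 22 = 28
C: |17| + |-10| = 17 + 10 = 27
D: |-1| + |23| = 1 + 23 = 24
E: |-3| + |6| = 3 + 6 = 9
F: |7| + |11| = 7 + 11 = 18
G: |-6| + |15| = 6 + 15 = 21
H: |-4| + |-7| = 4 + 7 = 11
I: |3| + |4| = 3 + 4 = 7
J: |1| + |15| = 1 + 15 = 16
K: |15| + |-2| = 15 + 2 = 17
L: |9| + |11| = 9 + 11 = 20
M: |-4| + |-11| = 4 + 11 = 15
Sorted: I (7) < E (9) < H (11) < M (15) < J (16) < …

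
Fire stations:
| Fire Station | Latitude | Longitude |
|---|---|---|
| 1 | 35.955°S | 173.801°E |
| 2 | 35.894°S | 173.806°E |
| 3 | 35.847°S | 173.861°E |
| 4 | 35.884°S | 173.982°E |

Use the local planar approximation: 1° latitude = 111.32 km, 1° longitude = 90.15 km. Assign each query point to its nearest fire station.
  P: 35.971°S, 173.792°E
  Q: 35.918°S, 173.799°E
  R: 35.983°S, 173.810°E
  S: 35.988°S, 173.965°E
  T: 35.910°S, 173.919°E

P→1; Q→2; R→1; S→4; T→4

P at 35.971°S, 173.792°E:
  1: √((0.016·111.32)² + (0.009·90.15)²) = √(3.17239 + 0.65829) = 1.957 km
  2: √((0.077·111.32)² + (0.014·90.15)²) = √(73.47301 + 1.59290) = 8.664 km
  3: √((0.124·111.32)² + (0.069·90.15)²) = √(190.54158 + 38.69275) = 15.140 km
  4: √((0.087·111.32)² + (0.190·90.15)²) = √(93.79613 + 293.38551) = 19.677 km
  → nearest: 1 (1.957 km)
Q at 35.918°S, 173.799°E:
  1: √((-0.037·111.32)² + (0.002·90.15)²) = √(16.96484 + 0.03251) = 4.123 km
  2: √((0.024·111.32)² + (0.007·90.15)²) = √(7.13787 + 0.39822) = 2.745 km
  3: √((0.071·111.32)² + (0.062·90.15)²) = √(62.46879 + 31.24027) = 9.680 km
  4: √((0.034·111.32)² + (0.183·90.15)²) = √(14.32532 + 272.16586) = 16.926 km
  → nearest: 2 (2.745 km)
R at 35.983°S, 173.810°E:
  1: √((0.028·111.32)² + (-0.009·90.15)²) = √(9.71544 + 0.65829) = 3.221 km
  2: √((0.089·111.32)² + (-0.004·90.15)²) = √(98.15816 + 0.13003) = 9.914 km
  3: √((0.136·111.32)² + (0.051·90.15)²) = √(229.20507 + 21.13839) = 15.822 km
  4: √((0.099·111.32)² + (0.172·90.15)²) = √(121.45539 + 240.42983) = 19.023 km
  → nearest: 1 (3.221 km)
S at 35.988°S, 173.965°E:
  1: √((0.033·111.32)² + (-0.164·90.15)²) = √(13.49504 + 218.58440) = 15.234 km
  2: √((0.094·111.32)² + (-0.159·90.15)²) = √(109.49697 + 205.45926) = 17.747 km
  3: √((0.141·111.32)² + (-0.104·90.15)²) = √(246.36818 + 87.90188) = 18.283 km
  4: √((0.104·111.32)² + (0.017·90.15)²) = √(134.03341 + 2.34871) = 11.678 km
  → nearest: 4 (11.678 km)
T at 35.910°S, 173.919°E:
  1: √((-0.045·111.32)² + (-0.118·90.15)²) = √(25.09409 + 113.16066) = 11.758 km
  2: √((0.016·111.32)² + (-0.113·90.15)²) = √(3.17239 + 103.77395) = 10.341 km
  3: √((0.063·111.32)² + (-0.058·90.15)²) = √(49.18441 + 27.33930) = 8.748 km
  4: √((0.026·111.32)² + (0.063·90.15)²) = √(8.37709 + 32.25615) = 6.374 km
  → nearest: 4 (6.374 km)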